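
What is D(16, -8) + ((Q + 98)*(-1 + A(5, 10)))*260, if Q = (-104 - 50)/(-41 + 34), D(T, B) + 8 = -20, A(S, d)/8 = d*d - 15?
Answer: 21184772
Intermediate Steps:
A(S, d) = -120 + 8*d² (A(S, d) = 8*(d*d - 15) = 8*(d² - 15) = 8*(-15 + d²) = -120 + 8*d²)
D(T, B) = -28 (D(T, B) = -8 - 20 = -28)
Q = 22 (Q = -154/(-7) = -154*(-⅐) = 22)
D(16, -8) + ((Q + 98)*(-1 + A(5, 10)))*260 = -28 + ((22 + 98)*(-1 + (-120 + 8*10²)))*260 = -28 + (120*(-1 + (-120 + 8*100)))*260 = -28 + (120*(-1 + (-120 + 800)))*260 = -28 + (120*(-1 + 680))*260 = -28 + (120*679)*260 = -28 + 81480*260 = -28 + 21184800 = 21184772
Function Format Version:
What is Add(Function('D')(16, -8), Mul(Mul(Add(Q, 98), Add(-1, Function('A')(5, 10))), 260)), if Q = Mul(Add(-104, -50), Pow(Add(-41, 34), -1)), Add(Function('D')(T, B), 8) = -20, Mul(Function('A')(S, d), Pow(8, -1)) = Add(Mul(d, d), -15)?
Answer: 21184772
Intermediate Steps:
Function('A')(S, d) = Add(-120, Mul(8, Pow(d, 2))) (Function('A')(S, d) = Mul(8, Add(Mul(d, d), -15)) = Mul(8, Add(Pow(d, 2), -15)) = Mul(8, Add(-15, Pow(d, 2))) = Add(-120, Mul(8, Pow(d, 2))))
Function('D')(T, B) = -28 (Function('D')(T, B) = Add(-8, -20) = -28)
Q = 22 (Q = Mul(-154, Pow(-7, -1)) = Mul(-154, Rational(-1, 7)) = 22)
Add(Function('D')(16, -8), Mul(Mul(Add(Q, 98), Add(-1, Function('A')(5, 10))), 260)) = Add(-28, Mul(Mul(Add(22, 98), Add(-1, Add(-120, Mul(8, Pow(10, 2))))), 260)) = Add(-28, Mul(Mul(120, Add(-1, Add(-120, Mul(8, 100)))), 260)) = Add(-28, Mul(Mul(120, Add(-1, Add(-120, 800))), 260)) = Add(-28, Mul(Mul(120, Add(-1, 680)), 260)) = Add(-28, Mul(Mul(120, 679), 260)) = Add(-28, Mul(81480, 260)) = Add(-28, 21184800) = 21184772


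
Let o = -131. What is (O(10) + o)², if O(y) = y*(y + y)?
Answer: 4761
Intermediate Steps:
O(y) = 2*y² (O(y) = y*(2*y) = 2*y²)
(O(10) + o)² = (2*10² - 131)² = (2*100 - 131)² = (200 - 131)² = 69² = 4761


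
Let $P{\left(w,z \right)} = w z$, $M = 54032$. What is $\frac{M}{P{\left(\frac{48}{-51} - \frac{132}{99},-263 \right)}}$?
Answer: $\frac{688908}{7627} \approx 90.325$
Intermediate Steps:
$\frac{M}{P{\left(\frac{48}{-51} - \frac{132}{99},-263 \right)}} = \frac{54032}{\left(\frac{48}{-51} - \frac{132}{99}\right) \left(-263\right)} = \frac{54032}{\left(48 \left(- \frac{1}{51}\right) - \frac{4}{3}\right) \left(-263\right)} = \frac{54032}{\left(- \frac{16}{17} - \frac{4}{3}\right) \left(-263\right)} = \frac{54032}{\left(- \frac{116}{51}\right) \left(-263\right)} = \frac{54032}{\frac{30508}{51}} = 54032 \cdot \frac{51}{30508} = \frac{688908}{7627}$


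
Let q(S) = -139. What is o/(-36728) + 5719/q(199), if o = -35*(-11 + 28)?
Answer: -209964727/5105192 ≈ -41.128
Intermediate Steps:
o = -595 (o = -35*17 = -595)
o/(-36728) + 5719/q(199) = -595/(-36728) + 5719/(-139) = -595*(-1/36728) + 5719*(-1/139) = 595/36728 - 5719/139 = -209964727/5105192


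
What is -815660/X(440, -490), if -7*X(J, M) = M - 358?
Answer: -1427405/212 ≈ -6733.0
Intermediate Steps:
X(J, M) = 358/7 - M/7 (X(J, M) = -(M - 358)/7 = -(-358 + M)/7 = 358/7 - M/7)
-815660/X(440, -490) = -815660/(358/7 - 1/7*(-490)) = -815660/(358/7 + 70) = -815660/848/7 = -815660*7/848 = -1427405/212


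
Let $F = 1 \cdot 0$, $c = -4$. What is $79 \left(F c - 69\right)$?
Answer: $-5451$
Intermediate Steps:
$F = 0$
$79 \left(F c - 69\right) = 79 \left(0 \left(-4\right) - 69\right) = 79 \left(0 - 69\right) = 79 \left(-69\right) = -5451$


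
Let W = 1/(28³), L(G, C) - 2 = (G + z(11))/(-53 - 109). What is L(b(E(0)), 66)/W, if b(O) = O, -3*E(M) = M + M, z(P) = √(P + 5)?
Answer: 3512320/81 ≈ 43362.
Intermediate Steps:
z(P) = √(5 + P)
E(M) = -2*M/3 (E(M) = -(M + M)/3 = -2*M/3)
L(G, C) = 160/81 - G/162 (L(G, C) = 2 + (G + √(5 + 11))/(-53 - 109) = 2 + (G + √16)/(-162) = 2 + (G + 4)*(-1/162) = 2 + (4 + G)*(-1/162) = 2 + (-2/81 - G/162) = 160/81 - G/162)
W = 1/21952 ≈ 4.5554e-5
L(b(E(0)), 66)/W = (160/81 - (-1)*0/243)/(1/21952) = (160/81 - 1/162*0)*21952 = (160/81 + 0)*21952 = (160/81)*21952 = 3512320/81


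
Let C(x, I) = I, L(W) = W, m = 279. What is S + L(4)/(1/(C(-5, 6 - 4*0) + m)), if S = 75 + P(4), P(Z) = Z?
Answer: 1219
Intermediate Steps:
S = 79 (S = 75 + 4 = 79)
S + L(4)/(1/(C(-5, 6 - 4*0) + m)) = 79 + 4/1/((6 - 4*0) + 279) = 79 + 4/1/((6 + 0) + 279) = 79 + 4/1/(6 + 279) = 79 + 4/1/285 = 79 + 4/(1/285) = 79 + 285*4 = 79 + 1140 = 1219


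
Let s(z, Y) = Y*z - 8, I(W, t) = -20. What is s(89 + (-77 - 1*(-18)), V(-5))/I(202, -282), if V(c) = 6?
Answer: -43/5 ≈ -8.6000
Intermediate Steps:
s(z, Y) = -8 + Y*z
s(89 + (-77 - 1*(-18)), V(-5))/I(202, -282) = (-8 + 6*(89 + (-77 - 1*(-18))))/(-20) = (-8 + 6*(89 + (-77 + 18)))*(-1/20) = (-8 + 6*(89 - 59))*(-1/20) = (-8 + 6*30)*(-1/20) = (-8 + 180)*(-1/20) = 172*(-1/20) = -43/5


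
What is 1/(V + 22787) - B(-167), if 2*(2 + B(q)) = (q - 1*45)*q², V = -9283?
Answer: 39921010945/13504 ≈ 2.9562e+6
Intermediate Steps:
B(q) = -2 + q²*(-45 + q)/2 (B(q) = -2 + ((q - 1*45)*q²)/2 = -2 + ((q - 45)*q²)/2 = -2 + ((-45 + q)*q²)/2 = -2 + (q²*(-45 + q))/2 = -2 + q²*(-45 + q)/2)
1/(V + 22787) - B(-167) = 1/(-9283 + 22787) - (-2 + (½)*(-167)³ - 45/2*(-167)²) = 1/13504 - (-2 + (½)*(-4657463) - 45/2*27889) = 1/13504 - (-2 - 4657463/2 - 1255005/2) = 1/13504 - 1*(-2956236) = 1/13504 + 2956236 = 39921010945/13504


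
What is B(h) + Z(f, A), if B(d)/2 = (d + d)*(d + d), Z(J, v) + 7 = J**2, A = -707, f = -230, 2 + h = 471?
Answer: 1812581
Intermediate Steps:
h = 469 (h = -2 + 471 = 469)
Z(J, v) = -7 + J**2
B(d) = 8*d**2 (B(d) = 2*((d + d)*(d + d)) = 2*((2*d)*(2*d)) = 2*(4*d**2) = 8*d**2)
B(h) + Z(f, A) = 8*469**2 + (-7 + (-230)**2) = 8*219961 + (-7 + 52900) = 1759688 + 52893 = 1812581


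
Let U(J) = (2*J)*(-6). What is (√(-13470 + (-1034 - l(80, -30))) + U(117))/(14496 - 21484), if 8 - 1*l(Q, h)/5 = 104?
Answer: 351/1747 - I*√3506/3494 ≈ 0.20092 - 0.016947*I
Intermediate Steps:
l(Q, h) = -480 (l(Q, h) = 40 - 5*104 = 40 - 520 = -480)
U(J) = -12*J
(√(-13470 + (-1034 - l(80, -30))) + U(117))/(14496 - 21484) = (√(-13470 + (-1034 - 1*(-480))) - 12*117)/(14496 - 21484) = (√(-13470 + (-1034 + 480)) - 1404)/(-6988) = (√(-13470 - 554) - 1404)*(-1/6988) = (√(-14024) - 1404)*(-1/6988) = (2*I*√3506 - 1404)*(-1/6988) = (-1404 + 2*I*√3506)*(-1/6988) = 351/1747 - I*√3506/3494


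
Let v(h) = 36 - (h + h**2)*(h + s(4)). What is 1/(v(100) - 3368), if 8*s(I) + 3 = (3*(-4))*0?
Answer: -2/2019089 ≈ -9.9055e-7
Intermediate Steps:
s(I) = -3/8 (s(I) = -3/8 + ((3*(-4))*0)/8 = -3/8 + (-12*0)/8 = -3/8 + (1/8)*0 = -3/8 + 0 = -3/8)
v(h) = 36 - (-3/8 + h)*(h + h**2) (v(h) = 36 - (h + h**2)*(h - 3/8) = 36 - (h + h**2)*(-3/8 + h) = 36 - (-3/8 + h)*(h + h**2))
1/(v(100) - 3368) = 1/((36 - 1*100**3 - 5/8*100**2 + (3/8)*100) - 3368) = 1/((36 - 1*1000000 - 5/8*10000 + 75/2) - 3368) = 1/((36 - 1000000 - 6250 + 75/2) - 3368) = 1/(-2012353/2 - 3368) = 1/(-2019089/2) = -2/2019089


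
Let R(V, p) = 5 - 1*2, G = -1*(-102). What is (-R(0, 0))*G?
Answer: -306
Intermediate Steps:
G = 102
R(V, p) = 3 (R(V, p) = 5 - 2 = 3)
(-R(0, 0))*G = -1*3*102 = -3*102 = -306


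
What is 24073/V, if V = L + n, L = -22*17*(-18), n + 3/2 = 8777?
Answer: 48146/31015 ≈ 1.5523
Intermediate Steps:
n = 17551/2 (n = -3/2 + 8777 = 17551/2 ≈ 8775.5)
L = 6732 (L = -374*(-18) = 6732)
V = 31015/2 (V = 6732 + 17551/2 = 31015/2 ≈ 15508.)
24073/V = 24073/(31015/2) = 24073*(2/31015) = 48146/31015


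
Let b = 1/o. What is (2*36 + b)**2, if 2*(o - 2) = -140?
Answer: 23961025/4624 ≈ 5181.9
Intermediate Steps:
o = -68 (o = 2 + (1/2)*(-140) = 2 - 70 = -68)
b = -1/68 (b = 1/(-68) = -1/68 ≈ -0.014706)
(2*36 + b)**2 = (2*36 - 1/68)**2 = (72 - 1/68)**2 = (4895/68)**2 = 23961025/4624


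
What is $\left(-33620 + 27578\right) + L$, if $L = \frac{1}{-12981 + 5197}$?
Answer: $- \frac{47030929}{7784} \approx -6042.0$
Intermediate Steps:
$L = - \frac{1}{7784}$ ($L = \frac{1}{-7784} = - \frac{1}{7784} \approx -0.00012847$)
$\left(-33620 + 27578\right) + L = \left(-33620 + 27578\right) - \frac{1}{7784} = -6042 - \frac{1}{7784} = - \frac{47030929}{7784}$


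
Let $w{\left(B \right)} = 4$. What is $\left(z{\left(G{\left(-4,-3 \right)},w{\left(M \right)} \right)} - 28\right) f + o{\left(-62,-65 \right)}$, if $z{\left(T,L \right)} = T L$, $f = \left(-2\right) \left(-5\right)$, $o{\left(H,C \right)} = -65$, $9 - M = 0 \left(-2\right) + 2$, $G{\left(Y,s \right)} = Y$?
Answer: $-505$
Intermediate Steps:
$M = 7$ ($M = 9 - \left(0 \left(-2\right) + 2\right) = 9 - \left(0 + 2\right) = 9 - 2 = 7$)
$f = 10$
$z{\left(T,L \right)} = L T$
$\left(z{\left(G{\left(-4,-3 \right)},w{\left(M \right)} \right)} - 28\right) f + o{\left(-62,-65 \right)} = \left(4 \left(-4\right) - 28\right) 10 - 65 = \left(-16 - 28\right) 10 - 65 = \left(-44\right) 10 - 65 = -440 - 65 = -505$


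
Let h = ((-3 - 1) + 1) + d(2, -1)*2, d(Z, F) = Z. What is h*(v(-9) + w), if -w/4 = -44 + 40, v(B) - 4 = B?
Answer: 11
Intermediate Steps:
v(B) = 4 + B
w = 16 (w = -4*(-44 + 40) = -4*(-4) = 16)
h = 1 (h = ((-3 - 1) + 1) + 2*2 = (-4 + 1) + 4 = -3 + 4 = 1)
h*(v(-9) + w) = 1*((4 - 9) + 16) = 1*(-5 + 16) = 1*11 = 11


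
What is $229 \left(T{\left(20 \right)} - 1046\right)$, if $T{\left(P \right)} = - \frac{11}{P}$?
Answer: $- \frac{4793199}{20} \approx -2.3966 \cdot 10^{5}$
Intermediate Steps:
$229 \left(T{\left(20 \right)} - 1046\right) = 229 \left(- \frac{11}{20} - 1046\right) = 229 \left(- \frac{20931}{20}\right) = - \frac{4793199}{20}$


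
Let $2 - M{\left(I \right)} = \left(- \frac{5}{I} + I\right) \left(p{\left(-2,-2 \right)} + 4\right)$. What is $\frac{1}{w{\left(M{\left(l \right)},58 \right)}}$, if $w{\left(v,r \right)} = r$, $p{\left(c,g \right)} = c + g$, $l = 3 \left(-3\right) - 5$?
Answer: $\frac{1}{58} \approx 0.017241$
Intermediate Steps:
$l = -14$ ($l = -9 - 5 = -14$)
$M{\left(I \right)} = 2$ ($M{\left(I \right)} = 2 - \left(- \frac{5}{I} + I\right) \left(\left(-2 - 2\right) + 4\right) = 2 - \left(I - \frac{5}{I}\right) \left(-4 + 4\right) = 2 - \left(I - \frac{5}{I}\right) 0 = 2 - 0 = 2 + 0 = 2$)
$\frac{1}{w{\left(M{\left(l \right)},58 \right)}} = \frac{1}{58}$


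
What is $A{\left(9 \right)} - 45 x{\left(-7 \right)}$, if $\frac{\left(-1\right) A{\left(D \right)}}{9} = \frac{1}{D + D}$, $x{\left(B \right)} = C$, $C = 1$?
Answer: $- \frac{91}{2} \approx -45.5$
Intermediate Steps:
$x{\left(B \right)} = 1$
$A{\left(D \right)} = - \frac{9}{2 D}$ ($A{\left(D \right)} = - \frac{9}{D + D} = - \frac{9}{2 D}$)
$A{\left(9 \right)} - 45 x{\left(-7 \right)} = - \frac{9}{2 \cdot 9} - 45 = \left(- \frac{9}{2}\right) \frac{1}{9} - 45 = - \frac{1}{2} - 45 = - \frac{91}{2}$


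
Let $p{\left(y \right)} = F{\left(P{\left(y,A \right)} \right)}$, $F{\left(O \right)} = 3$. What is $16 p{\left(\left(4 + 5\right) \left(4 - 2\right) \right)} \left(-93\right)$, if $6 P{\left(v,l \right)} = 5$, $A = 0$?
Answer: $-4464$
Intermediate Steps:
$P{\left(v,l \right)} = \frac{5}{6}$ ($P{\left(v,l \right)} = \frac{1}{6} \cdot 5 = \frac{5}{6}$)
$p{\left(y \right)} = 3$
$16 p{\left(\left(4 + 5\right) \left(4 - 2\right) \right)} \left(-93\right) = 16 \cdot 3 \left(-93\right) = 48 \left(-93\right) = -4464$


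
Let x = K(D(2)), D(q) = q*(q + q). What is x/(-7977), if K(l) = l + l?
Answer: -16/7977 ≈ -0.0020058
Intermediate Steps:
D(q) = 2*q**2 (D(q) = q*(2*q) = 2*q**2)
K(l) = 2*l
x = 16 (x = 2*(2*2**2) = 2*(2*4) = 2*8 = 16)
x/(-7977) = 16/(-7977) = 16*(-1/7977) = -16/7977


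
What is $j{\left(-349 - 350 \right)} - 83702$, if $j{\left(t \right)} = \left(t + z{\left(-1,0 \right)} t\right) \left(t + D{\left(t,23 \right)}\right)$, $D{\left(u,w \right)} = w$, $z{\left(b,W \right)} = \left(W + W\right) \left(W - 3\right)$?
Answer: $388822$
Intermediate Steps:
$z{\left(b,W \right)} = 2 W \left(-3 + W\right)$
$j{\left(t \right)} = t \left(23 + t\right)$ ($j{\left(t \right)} = \left(t + 2 \cdot 0 \left(-3 + 0\right) t\right) \left(t + 23\right) = \left(t + 2 \cdot 0 \left(-3\right) t\right) \left(23 + t\right) = \left(t + 0 t\right) \left(23 + t\right) = \left(t + 0\right) \left(23 + t\right) = t \left(23 + t\right)$)
$j{\left(-349 - 350 \right)} - 83702 = \left(-349 - 350\right) \left(23 - 699\right) - 83702 = - 699 \left(23 - 699\right) - 83702 = \left(-699\right) \left(-676\right) - 83702 = 472524 - 83702 = 388822$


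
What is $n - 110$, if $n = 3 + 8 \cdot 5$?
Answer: $-67$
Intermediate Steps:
$n = 43$ ($n = 3 + 40 = 43$)
$n - 110 = 43 - 110 = -67$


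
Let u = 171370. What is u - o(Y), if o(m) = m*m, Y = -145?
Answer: 150345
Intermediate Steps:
o(m) = m²
u - o(Y) = 171370 - 1*(-145)² = 171370 - 1*21025 = 171370 - 21025 = 150345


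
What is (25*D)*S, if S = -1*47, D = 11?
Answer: -12925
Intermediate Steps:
S = -47
(25*D)*S = (25*11)*(-47) = 275*(-47) = -12925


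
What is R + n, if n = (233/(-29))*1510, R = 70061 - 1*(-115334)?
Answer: 5024625/29 ≈ 1.7326e+5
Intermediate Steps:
R = 185395 (R = 70061 + 115334 = 185395)
n = -351830/29 (n = (233*(-1/29))*1510 = -233/29*1510 = -351830/29 ≈ -12132.)
R + n = 185395 - 351830/29 = 5024625/29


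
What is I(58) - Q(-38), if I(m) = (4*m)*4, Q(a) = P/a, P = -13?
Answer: 35251/38 ≈ 927.66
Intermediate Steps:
Q(a) = -13/a
I(m) = 16*m
I(58) - Q(-38) = 16*58 - (-13)/(-38) = 928 - (-13)*(-1)/38 = 928 - 1*13/38 = 928 - 13/38 = 35251/38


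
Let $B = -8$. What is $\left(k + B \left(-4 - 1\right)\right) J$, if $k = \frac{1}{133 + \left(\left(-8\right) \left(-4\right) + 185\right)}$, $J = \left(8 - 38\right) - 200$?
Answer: $- \frac{322023}{35} \approx -9200.7$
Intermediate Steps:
$J = -230$ ($J = \left(8 - 38\right) - 200 = -30 - 200 = -230$)
$k = \frac{1}{350}$ ($k = \frac{1}{133 + \left(32 + 185\right)} = \frac{1}{133 + 217} = \frac{1}{350} \approx 0.0028571$)
$\left(k + B \left(-4 - 1\right)\right) J = \left(\frac{1}{350} - 8 \left(-4 - 1\right)\right) \left(-230\right) = \left(\frac{1}{350} - -40\right) \left(-230\right) = \left(\frac{1}{350} + 40\right) \left(-230\right) = \frac{14001}{350} \left(-230\right) = - \frac{322023}{35}$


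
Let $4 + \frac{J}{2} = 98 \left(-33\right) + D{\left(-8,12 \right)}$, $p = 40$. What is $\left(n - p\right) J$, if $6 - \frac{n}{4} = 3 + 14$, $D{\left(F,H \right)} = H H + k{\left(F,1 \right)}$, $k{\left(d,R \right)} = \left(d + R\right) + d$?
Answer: $522312$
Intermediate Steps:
$k{\left(d,R \right)} = R + 2 d$ ($k{\left(d,R \right)} = \left(R + d\right) + d = R + 2 d$)
$D{\left(F,H \right)} = 1 + H^{2} + 2 F$ ($D{\left(F,H \right)} = H H + \left(1 + 2 F\right) = H^{2} + \left(1 + 2 F\right) = 1 + H^{2} + 2 F$)
$n = -44$ ($n = 24 - 4 \left(3 + 14\right) = 24 - 68 = -44$)
$J = -6218$ ($J = -8 + 2 \left(98 \left(-33\right) + \left(1 + 12^{2} + 2 \left(-8\right)\right)\right) = -8 + 2 \left(-3234 + \left(1 + 144 - 16\right)\right) = -8 + 2 \left(-3234 + 129\right) = -8 + 2 \left(-3105\right) = -8 - 6210 = -6218$)
$\left(n - p\right) J = \left(-44 - 40\right) \left(-6218\right) = \left(-84\right) \left(-6218\right) = 522312$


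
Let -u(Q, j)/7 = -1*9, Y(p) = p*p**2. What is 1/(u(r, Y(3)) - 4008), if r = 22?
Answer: -1/3945 ≈ -0.00025349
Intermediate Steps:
Y(p) = p**3
u(Q, j) = 63 (u(Q, j) = -(-7)*9 = -7*(-9) = 63)
1/(u(r, Y(3)) - 4008) = 1/(63 - 4008) = 1/(-3945) = -1/3945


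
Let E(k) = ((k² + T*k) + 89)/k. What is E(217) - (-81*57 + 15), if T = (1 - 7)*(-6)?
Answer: 1053624/217 ≈ 4855.4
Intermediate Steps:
T = 36 (T = -6*(-6) = 36)
E(k) = (89 + k² + 36*k)/k (E(k) = ((k² + 36*k) + 89)/k = (89 + k² + 36*k)/k)
E(217) - (-81*57 + 15) = (36 + 217 + 89/217) - (-81*57 + 15) = (36 + 217 + 89*(1/217)) - (-4617 + 15) = (36 + 217 + 89/217) - 1*(-4602) = 54990/217 + 4602 = 1053624/217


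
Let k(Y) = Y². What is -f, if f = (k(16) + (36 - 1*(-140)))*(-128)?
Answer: 55296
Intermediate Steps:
f = -55296 (f = (16² + (36 - 1*(-140)))*(-128) = (256 + (36 + 140))*(-128) = (256 + 176)*(-128) = 432*(-128) = -55296)
-f = -1*(-55296) = 55296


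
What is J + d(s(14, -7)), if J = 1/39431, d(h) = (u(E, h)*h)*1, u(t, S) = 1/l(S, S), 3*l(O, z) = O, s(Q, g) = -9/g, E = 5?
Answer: 118294/39431 ≈ 3.0000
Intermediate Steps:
l(O, z) = O/3
u(t, S) = 3/S (u(t, S) = 1/(S/3) = 3/S)
d(h) = 3 (d(h) = ((3/h)*h)*1 = 3*1 = 3)
J = 1/39431 ≈ 2.5361e-5
J + d(s(14, -7)) = 1/39431 + 3 = 118294/39431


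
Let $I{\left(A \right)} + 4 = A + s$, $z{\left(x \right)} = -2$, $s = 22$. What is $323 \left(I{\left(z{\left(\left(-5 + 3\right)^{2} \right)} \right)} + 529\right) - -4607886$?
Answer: $4783921$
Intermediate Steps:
$I{\left(A \right)} = 18 + A$ ($I{\left(A \right)} = -4 + \left(A + 22\right) = -4 + \left(22 + A\right) = 18 + A$)
$323 \left(I{\left(z{\left(\left(-5 + 3\right)^{2} \right)} \right)} + 529\right) - -4607886 = 323 \left(\left(18 - 2\right) + 529\right) - -4607886 = 323 \left(16 + 529\right) + 4607886 = 323 \cdot 545 + 4607886 = 176035 + 4607886 = 4783921$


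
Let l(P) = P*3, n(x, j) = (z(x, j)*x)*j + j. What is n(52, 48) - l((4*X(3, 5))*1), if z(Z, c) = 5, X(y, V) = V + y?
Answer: 12432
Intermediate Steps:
n(x, j) = j + 5*j*x (n(x, j) = (5*x)*j + j = 5*j*x + j = j + 5*j*x)
l(P) = 3*P
n(52, 48) - l((4*X(3, 5))*1) = 48*(1 + 5*52) - 3*(4*(5 + 3))*1 = 48*(1 + 260) - 3*(4*8)*1 = 48*261 - 3*32*1 = 12528 - 3*32 = 12528 - 1*96 = 12528 - 96 = 12432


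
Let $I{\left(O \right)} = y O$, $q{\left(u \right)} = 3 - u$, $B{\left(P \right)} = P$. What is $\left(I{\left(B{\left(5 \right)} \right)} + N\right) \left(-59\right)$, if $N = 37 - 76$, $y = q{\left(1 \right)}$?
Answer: $1711$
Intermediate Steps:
$y = 2$ ($y = 3 - 1 = 2$)
$N = -39$
$I{\left(O \right)} = 2 O$
$\left(I{\left(B{\left(5 \right)} \right)} + N\right) \left(-59\right) = \left(2 \cdot 5 - 39\right) \left(-59\right) = \left(10 - 39\right) \left(-59\right) = \left(-29\right) \left(-59\right) = 1711$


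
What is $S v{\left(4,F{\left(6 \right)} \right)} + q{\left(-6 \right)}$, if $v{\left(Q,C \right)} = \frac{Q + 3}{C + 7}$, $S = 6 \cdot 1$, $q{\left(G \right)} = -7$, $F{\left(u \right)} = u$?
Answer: $- \frac{49}{13} \approx -3.7692$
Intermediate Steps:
$S = 6$
$v{\left(Q,C \right)} = \frac{3 + Q}{7 + C}$
$S v{\left(4,F{\left(6 \right)} \right)} + q{\left(-6 \right)} = 6 \frac{3 + 4}{7 + 6} - 7 = 6 \cdot \frac{1}{13} \cdot 7 - 7 = 6 \cdot \frac{7}{13} - 7 = \frac{42}{13} - 7 = - \frac{49}{13}$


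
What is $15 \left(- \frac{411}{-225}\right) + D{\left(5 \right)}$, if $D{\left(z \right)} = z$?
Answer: $\frac{162}{5} \approx 32.4$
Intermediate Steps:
$15 \left(- \frac{411}{-225}\right) + D{\left(5 \right)} = 15 \left(- \frac{411}{-225}\right) + 5 = 15 \left(\left(-411\right) \left(- \frac{1}{225}\right)\right) + 5 = 15 \cdot \frac{137}{75} + 5 = \frac{137}{5} + 5 = \frac{162}{5}$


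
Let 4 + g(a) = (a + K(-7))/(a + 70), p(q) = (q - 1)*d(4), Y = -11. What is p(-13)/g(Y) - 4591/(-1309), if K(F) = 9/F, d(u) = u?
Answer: 1738805/103411 ≈ 16.815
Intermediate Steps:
p(q) = -4 + 4*q (p(q) = (q - 1)*4 = (-1 + q)*4 = -4 + 4*q)
g(a) = -4 + (-9/7 + a)/(70 + a) (g(a) = -4 + (a + 9/(-7))/(a + 70) = -4 + (a + 9*(-⅐))/(70 + a) = -4 + (a - 9/7)/(70 + a) = -4 + (-9/7 + a)/(70 + a))
p(-13)/g(Y) - 4591/(-1309) = (-4 + 4*(-13))/(((-1969 - 21*(-11))/(7*(70 - 11)))) - 4591/(-1309) = (-4 - 52)/(((⅐)*(-1969 + 231)/59)) - 4591*(-1/1309) = -56/((⅐)*(1/59)*(-1738)) + 4591/1309 = -56/(-1738/413) + 4591/1309 = -56*(-413/1738) + 4591/1309 = 11564/869 + 4591/1309 = 1738805/103411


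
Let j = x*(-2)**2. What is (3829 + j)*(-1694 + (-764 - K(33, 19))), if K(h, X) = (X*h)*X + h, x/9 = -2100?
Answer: 1033789484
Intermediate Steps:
x = -18900 (x = 9*(-2100) = -18900)
K(h, X) = h + h*X**2 (K(h, X) = h*X**2 + h = h + h*X**2)
j = -75600 (j = -18900*(-2)**2 = -18900*4 = -75600)
(3829 + j)*(-1694 + (-764 - K(33, 19))) = (3829 - 75600)*(-1694 + (-764 - 33*(1 + 19**2))) = -71771*(-1694 + (-764 - 33*(1 + 361))) = -71771*(-1694 + (-764 - 33*362)) = -71771*(-1694 + (-764 - 1*11946)) = -71771*(-1694 + (-764 - 11946)) = -71771*(-1694 - 12710) = -71771*(-14404) = 1033789484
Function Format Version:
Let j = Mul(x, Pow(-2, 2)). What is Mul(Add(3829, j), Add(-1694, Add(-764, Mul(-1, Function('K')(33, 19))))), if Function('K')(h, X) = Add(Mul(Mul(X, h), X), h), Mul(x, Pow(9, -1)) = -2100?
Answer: 1033789484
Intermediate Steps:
x = -18900 (x = Mul(9, -2100) = -18900)
Function('K')(h, X) = Add(h, Mul(h, Pow(X, 2))) (Function('K')(h, X) = Add(Mul(h, Pow(X, 2)), h) = Add(h, Mul(h, Pow(X, 2))))
j = -75600 (j = Mul(-18900, Pow(-2, 2)) = Mul(-18900, 4) = -75600)
Mul(Add(3829, j), Add(-1694, Add(-764, Mul(-1, Function('K')(33, 19))))) = Mul(Add(3829, -75600), Add(-1694, Add(-764, Mul(-1, Mul(33, Add(1, Pow(19, 2))))))) = Mul(-71771, Add(-1694, Add(-764, Mul(-1, Mul(33, Add(1, 361)))))) = Mul(-71771, Add(-1694, Add(-764, Mul(-1, Mul(33, 362))))) = Mul(-71771, Add(-1694, Add(-764, Mul(-1, 11946)))) = Mul(-71771, Add(-1694, Add(-764, -11946))) = Mul(-71771, Add(-1694, -12710)) = Mul(-71771, -14404) = 1033789484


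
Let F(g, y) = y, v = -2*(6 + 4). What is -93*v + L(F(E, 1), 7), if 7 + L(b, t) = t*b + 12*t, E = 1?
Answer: 1944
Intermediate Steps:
v = -20 (v = -2*10 = -20)
L(b, t) = -7 + 12*t + b*t (L(b, t) = -7 + (t*b + 12*t) = -7 + (b*t + 12*t) = -7 + (12*t + b*t) = -7 + 12*t + b*t)
-93*v + L(F(E, 1), 7) = -93*(-20) + (-7 + 12*7 + 1*7) = 1860 + (-7 + 84 + 7) = 1860 + 84 = 1944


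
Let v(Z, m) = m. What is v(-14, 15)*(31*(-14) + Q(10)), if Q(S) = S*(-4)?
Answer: -7110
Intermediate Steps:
Q(S) = -4*S
v(-14, 15)*(31*(-14) + Q(10)) = 15*(31*(-14) - 4*10) = 15*(-434 - 40) = 15*(-474) = -7110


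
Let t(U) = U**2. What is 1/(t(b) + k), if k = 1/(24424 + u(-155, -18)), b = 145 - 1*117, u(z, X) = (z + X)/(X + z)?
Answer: 24425/19149201 ≈ 0.0012755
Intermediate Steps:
u(z, X) = 1 (u(z, X) = (X + z)/(X + z) = 1)
b = 28 (b = 145 - 117 = 28)
k = 1/24425 (k = 1/(24424 + 1) = 1/24425 ≈ 4.0942e-5)
1/(t(b) + k) = 1/(28**2 + 1/24425) = 1/(784 + 1/24425) = 1/(19149201/24425) = 24425/19149201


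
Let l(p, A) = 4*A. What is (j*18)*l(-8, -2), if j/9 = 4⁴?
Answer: -331776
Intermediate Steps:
j = 2304 (j = 9*4⁴ = 9*256 = 2304)
(j*18)*l(-8, -2) = (2304*18)*(4*(-2)) = 41472*(-8) = -331776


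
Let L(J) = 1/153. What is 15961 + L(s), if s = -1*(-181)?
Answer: 2442034/153 ≈ 15961.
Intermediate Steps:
s = 181
L(J) = 1/153
15961 + L(s) = 15961 + 1/153 = 2442034/153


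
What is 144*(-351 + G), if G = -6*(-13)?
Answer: -39312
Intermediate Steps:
G = 78
144*(-351 + G) = 144*(-351 + 78) = 144*(-273) = -39312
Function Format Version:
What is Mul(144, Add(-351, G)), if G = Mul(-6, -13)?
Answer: -39312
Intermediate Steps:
G = 78
Mul(144, Add(-351, G)) = Mul(144, Add(-351, 78)) = Mul(144, -273) = -39312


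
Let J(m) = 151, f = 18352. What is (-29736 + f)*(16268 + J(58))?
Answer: -186913896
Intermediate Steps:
(-29736 + f)*(16268 + J(58)) = (-29736 + 18352)*(16268 + 151) = -11384*16419 = -186913896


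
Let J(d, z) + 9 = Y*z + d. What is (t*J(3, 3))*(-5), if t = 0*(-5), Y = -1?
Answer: 0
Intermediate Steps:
t = 0
J(d, z) = -9 + d - z (J(d, z) = -9 + (-z + d) = -9 + (d - z) = -9 + d - z)
(t*J(3, 3))*(-5) = (0*(-9 + 3 - 1*3))*(-5) = (0*(-9 + 3 - 3))*(-5) = (0*(-9))*(-5) = 0*(-5) = 0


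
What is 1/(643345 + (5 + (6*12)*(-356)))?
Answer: 1/617718 ≈ 1.6189e-6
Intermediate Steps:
1/(643345 + (5 + (6*12)*(-356))) = 1/(643345 + (5 + 72*(-356))) = 1/(643345 + (5 - 25632)) = 1/(643345 - 25627) = 1/617718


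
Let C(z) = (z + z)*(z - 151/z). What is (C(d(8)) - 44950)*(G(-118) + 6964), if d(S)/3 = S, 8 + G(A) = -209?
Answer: -297542700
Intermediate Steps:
G(A) = -217 (G(A) = -8 - 209 = -217)
d(S) = 3*S
C(z) = 2*z*(z - 151/z) (C(z) = (2*z)*(z - 151/z) = 2*z*(z - 151/z))
(C(d(8)) - 44950)*(G(-118) + 6964) = ((-302 + 2*(3*8)²) - 44950)*(-217 + 6964) = ((-302 + 2*24²) - 44950)*6747 = ((-302 + 2*576) - 44950)*6747 = ((-302 + 1152) - 44950)*6747 = (850 - 44950)*6747 = -44100*6747 = -297542700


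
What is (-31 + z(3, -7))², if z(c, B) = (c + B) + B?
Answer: 1764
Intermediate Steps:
z(c, B) = c + 2*B (z(c, B) = (B + c) + B = c + 2*B)
(-31 + z(3, -7))² = (-31 + (3 + 2*(-7)))² = (-31 + (3 - 14))² = (-31 - 11)² = (-42)² = 1764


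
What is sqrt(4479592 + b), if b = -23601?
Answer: sqrt(4455991) ≈ 2110.9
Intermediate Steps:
sqrt(4479592 + b) = sqrt(4479592 - 23601) = sqrt(4455991)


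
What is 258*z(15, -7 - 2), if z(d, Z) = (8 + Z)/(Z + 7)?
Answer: 129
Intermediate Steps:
z(d, Z) = (8 + Z)/(7 + Z)
258*z(15, -7 - 2) = 258*((8 + (-7 - 2))/(7 + (-7 - 2))) = 258*((8 - 9)/(7 - 9)) = 258*(-1/(-2)) = 258*(-½*(-1)) = 258*(½) = 129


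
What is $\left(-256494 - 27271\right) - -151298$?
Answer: $-132467$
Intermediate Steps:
$\left(-256494 - 27271\right) - -151298 = -283765 + 151298 = -132467$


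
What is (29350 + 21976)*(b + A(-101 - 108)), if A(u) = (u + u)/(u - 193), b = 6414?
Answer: 66180924898/201 ≈ 3.2926e+8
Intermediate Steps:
A(u) = 2*u/(-193 + u) (A(u) = (2*u)/(-193 + u) = 2*u/(-193 + u))
(29350 + 21976)*(b + A(-101 - 108)) = (29350 + 21976)*(6414 + 2*(-101 - 108)/(-193 + (-101 - 108))) = 51326*(6414 + 2*(-209)/(-193 - 209)) = 51326*(6414 + 2*(-209)/(-402)) = 51326*(6414 + 2*(-209)*(-1/402)) = 51326*(6414 + 209/201) = 51326*(1289423/201) = 66180924898/201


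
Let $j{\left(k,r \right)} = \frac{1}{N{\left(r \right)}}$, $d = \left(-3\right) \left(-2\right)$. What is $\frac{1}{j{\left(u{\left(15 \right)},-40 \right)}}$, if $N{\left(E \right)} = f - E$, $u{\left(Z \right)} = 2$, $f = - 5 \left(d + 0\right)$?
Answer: $10$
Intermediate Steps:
$d = 6$
$f = -30$ ($f = - 5 \left(6 + 0\right) = \left(-5\right) 6 = -30$)
$N{\left(E \right)} = -30 - E$
$j{\left(k,r \right)} = \frac{1}{-30 - r}$
$\frac{1}{j{\left(u{\left(15 \right)},-40 \right)}} = \frac{1}{\left(-1\right) \frac{1}{30 - 40}} = \frac{1}{\left(-1\right) \frac{1}{-10}} = \frac{1}{\left(-1\right) \left(- \frac{1}{10}\right)} = \frac{1}{\frac{1}{10}} = 10$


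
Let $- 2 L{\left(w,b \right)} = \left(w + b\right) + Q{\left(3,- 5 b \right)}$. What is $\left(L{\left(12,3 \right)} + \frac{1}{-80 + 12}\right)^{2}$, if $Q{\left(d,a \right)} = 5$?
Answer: $\frac{463761}{4624} \approx 100.29$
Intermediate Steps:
$L{\left(w,b \right)} = - \frac{5}{2} - \frac{b}{2} - \frac{w}{2}$ ($L{\left(w,b \right)} = - \frac{\left(w + b\right) + 5}{2} = - \frac{\left(b + w\right) + 5}{2} = - \frac{5 + b + w}{2} = - \frac{5}{2} - \frac{b}{2} - \frac{w}{2}$)
$\left(L{\left(12,3 \right)} + \frac{1}{-80 + 12}\right)^{2} = \left(\left(- \frac{5}{2} - \frac{3}{2} - 6\right) + \frac{1}{-80 + 12}\right)^{2} = \left(\left(- \frac{5}{2} - \frac{3}{2} - 6\right) + \frac{1}{-68}\right)^{2} = \left(-10 - \frac{1}{68}\right)^{2} = \left(- \frac{681}{68}\right)^{2} = \frac{463761}{4624}$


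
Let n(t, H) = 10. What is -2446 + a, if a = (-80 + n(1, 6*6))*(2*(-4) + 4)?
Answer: -2166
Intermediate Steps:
a = 280 (a = (-80 + 10)*(2*(-4) + 4) = -70*(-8 + 4) = -70*(-4) = 280)
-2446 + a = -2446 + 280 = -2166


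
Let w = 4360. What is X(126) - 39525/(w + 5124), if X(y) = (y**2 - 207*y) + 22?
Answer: -96624581/9484 ≈ -10188.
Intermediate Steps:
X(y) = 22 + y**2 - 207*y
X(126) - 39525/(w + 5124) = (22 + 126**2 - 207*126) - 39525/(4360 + 5124) = (22 + 15876 - 26082) - 39525/9484 = -10184 - 39525*1/9484 = -10184 - 39525/9484 = -96624581/9484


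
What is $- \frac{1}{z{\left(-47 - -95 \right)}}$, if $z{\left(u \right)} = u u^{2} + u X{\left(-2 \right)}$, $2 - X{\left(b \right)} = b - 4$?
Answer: $- \frac{1}{110976} \approx -9.011 \cdot 10^{-6}$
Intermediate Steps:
$X{\left(b \right)} = 6 - b$ ($X{\left(b \right)} = 2 - \left(b - 4\right) = 2 - \left(-4 + b\right) = 6 - b$)
$z{\left(u \right)} = u^{3} + 8 u$ ($z{\left(u \right)} = u u^{2} + u \left(6 - -2\right) = u^{3} + u \left(6 + 2\right) = u^{3} + u 8 = u^{3} + 8 u$)
$- \frac{1}{z{\left(-47 - -95 \right)}} = - \frac{1}{\left(-47 - -95\right) \left(8 + \left(-47 - -95\right)^{2}\right)} = - \frac{1}{\left(-47 + 95\right) \left(8 + \left(-47 + 95\right)^{2}\right)} = - \frac{1}{48 \left(8 + 48^{2}\right)} = - \frac{1}{48 \left(8 + 2304\right)} = - \frac{1}{48 \cdot 2312} = - \frac{1}{110976}$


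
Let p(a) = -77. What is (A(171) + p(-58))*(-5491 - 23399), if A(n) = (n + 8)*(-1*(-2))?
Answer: -8118090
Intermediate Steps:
A(n) = 16 + 2*n (A(n) = (8 + n)*2 = 16 + 2*n)
(A(171) + p(-58))*(-5491 - 23399) = ((16 + 2*171) - 77)*(-5491 - 23399) = ((16 + 342) - 77)*(-28890) = (358 - 77)*(-28890) = 281*(-28890) = -8118090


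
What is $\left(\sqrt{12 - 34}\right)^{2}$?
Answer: $-22$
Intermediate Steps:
$\left(\sqrt{12 - 34}\right)^{2} = \left(\sqrt{-22}\right)^{2} = \left(i \sqrt{22}\right)^{2} = -22$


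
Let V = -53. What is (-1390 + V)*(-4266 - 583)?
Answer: 6997107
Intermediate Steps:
(-1390 + V)*(-4266 - 583) = (-1390 - 53)*(-4266 - 583) = -1443*(-4849) = 6997107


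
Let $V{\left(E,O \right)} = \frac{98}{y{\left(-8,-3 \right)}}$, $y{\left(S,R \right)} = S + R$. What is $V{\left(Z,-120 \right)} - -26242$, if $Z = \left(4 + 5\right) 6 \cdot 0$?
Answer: $\frac{288564}{11} \approx 26233.0$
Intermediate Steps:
$Z = 0$ ($Z = 9 \cdot 0 = 0$)
$y{\left(S,R \right)} = R + S$
$V{\left(E,O \right)} = - \frac{98}{11}$ ($V{\left(E,O \right)} = \frac{98}{-3 - 8} = \frac{98}{-11} = 98 \left(- \frac{1}{11}\right) = - \frac{98}{11}$)
$V{\left(Z,-120 \right)} - -26242 = - \frac{98}{11} - -26242 = - \frac{98}{11} + 26242 = \frac{288564}{11}$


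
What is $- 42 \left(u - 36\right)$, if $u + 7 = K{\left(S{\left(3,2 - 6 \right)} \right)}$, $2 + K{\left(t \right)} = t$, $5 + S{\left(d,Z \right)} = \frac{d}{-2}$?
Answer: $2163$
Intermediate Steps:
$S{\left(d,Z \right)} = -5 - \frac{d}{2}$ ($S{\left(d,Z \right)} = -5 + \frac{d}{-2} = -5 + d \left(- \frac{1}{2}\right) = -5 - \frac{d}{2}$)
$K{\left(t \right)} = -2 + t$
$u = - \frac{31}{2}$ ($u = -7 - \frac{17}{2} = - \frac{31}{2} \approx -15.5$)
$- 42 \left(u - 36\right) = - 42 \left(- \frac{31}{2} - 36\right) = \left(-42\right) \left(- \frac{103}{2}\right) = 2163$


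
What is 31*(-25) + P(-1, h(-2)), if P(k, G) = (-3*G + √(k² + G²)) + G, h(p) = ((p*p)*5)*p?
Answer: -695 + √1601 ≈ -654.99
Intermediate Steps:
h(p) = 5*p³ (h(p) = (p²*5)*p = (5*p²)*p = 5*p³)
P(k, G) = √(G² + k²) - 2*G (P(k, G) = (-3*G + √(G² + k²)) + G = (√(G² + k²) - 3*G) + G = √(G² + k²) - 2*G)
31*(-25) + P(-1, h(-2)) = 31*(-25) + (√((5*(-2)³)² + (-1)²) - 10*(-2)³) = -775 + (√((5*(-8))² + 1) - 10*(-8)) = -775 + (√((-40)² + 1) - 2*(-40)) = -775 + (√(1600 + 1) + 80) = -775 + (√1601 + 80) = -775 + (80 + √1601) = -695 + √1601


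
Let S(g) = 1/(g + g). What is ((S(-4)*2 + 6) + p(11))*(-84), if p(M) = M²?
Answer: -10647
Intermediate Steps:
S(g) = 1/(2*g)
((S(-4)*2 + 6) + p(11))*(-84) = ((((½)/(-4))*2 + 6) + 11²)*(-84) = ((((½)*(-¼))*2 + 6) + 121)*(-84) = ((-⅛*2 + 6) + 121)*(-84) = ((-¼ + 6) + 121)*(-84) = (23/4 + 121)*(-84) = (507/4)*(-84) = -10647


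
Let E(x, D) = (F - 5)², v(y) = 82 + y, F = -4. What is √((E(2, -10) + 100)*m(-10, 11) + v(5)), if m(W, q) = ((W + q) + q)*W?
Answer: I*√21633 ≈ 147.08*I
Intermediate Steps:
m(W, q) = W*(W + 2*q) (m(W, q) = (W + 2*q)*W = W*(W + 2*q))
E(x, D) = 81 (E(x, D) = (-4 - 5)² = (-9)² = 81)
√((E(2, -10) + 100)*m(-10, 11) + v(5)) = √((81 + 100)*(-10*(-10 + 2*11)) + (82 + 5)) = √(181*(-10*(-10 + 22)) + 87) = √(181*(-10*12) + 87) = √(181*(-120) + 87) = √(-21720 + 87) = √(-21633) = I*√21633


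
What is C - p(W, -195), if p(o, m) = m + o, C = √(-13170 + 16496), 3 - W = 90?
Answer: 282 + √3326 ≈ 339.67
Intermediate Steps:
W = -87 (W = 3 - 1*90 = 3 - 90 = -87)
C = √3326 ≈ 57.672
C - p(W, -195) = √3326 - (-195 - 87) = √3326 - 1*(-282) = √3326 + 282 = 282 + √3326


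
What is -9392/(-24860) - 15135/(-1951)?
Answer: 98644973/12125465 ≈ 8.1354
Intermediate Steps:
-9392/(-24860) - 15135/(-1951) = -9392*(-1/24860) - 15135*(-1/1951) = 2348/6215 + 15135/1951 = 98644973/12125465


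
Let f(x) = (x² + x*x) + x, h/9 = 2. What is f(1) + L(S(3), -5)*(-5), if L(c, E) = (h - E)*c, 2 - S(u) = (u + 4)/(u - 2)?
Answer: 578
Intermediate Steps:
h = 18 (h = 9*2 = 18)
f(x) = x + 2*x² (f(x) = (x² + x²) + x = 2*x² + x = x + 2*x²)
S(u) = 2 - (4 + u)/(-2 + u) (S(u) = 2 - (u + 4)/(u - 2) = 2 - (4 + u)/(-2 + u))
L(c, E) = c*(18 - E) (L(c, E) = (18 - E)*c = c*(18 - E))
f(1) + L(S(3), -5)*(-5) = 1*(1 + 2*1) + (((-8 + 3)/(-2 + 3))*(18 - 1*(-5)))*(-5) = 1*(1 + 2) + ((-5/1)*(18 + 5))*(-5) = 1*3 + ((1*(-5))*23)*(-5) = 3 - 5*23*(-5) = 3 - 115*(-5) = 3 + 575 = 578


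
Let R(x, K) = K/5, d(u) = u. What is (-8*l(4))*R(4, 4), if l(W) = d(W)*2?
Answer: -256/5 ≈ -51.200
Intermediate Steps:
l(W) = 2*W (l(W) = W*2 = 2*W)
R(x, K) = K/5 (R(x, K) = K*(⅕) = K/5)
(-8*l(4))*R(4, 4) = (-16*4)*((⅕)*4) = -8*8*(⅘) = -64*⅘ = -256/5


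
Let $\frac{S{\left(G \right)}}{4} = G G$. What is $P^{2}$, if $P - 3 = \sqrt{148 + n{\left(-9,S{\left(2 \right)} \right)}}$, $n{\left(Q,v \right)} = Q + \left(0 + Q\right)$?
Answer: $\left(3 + \sqrt{130}\right)^{2} \approx 207.41$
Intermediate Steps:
$S{\left(G \right)} = 4 G^{2}$ ($S{\left(G \right)} = 4 G G = 4 G^{2}$)
$n{\left(Q,v \right)} = 2 Q$ ($n{\left(Q,v \right)} = Q + Q = 2 Q$)
$P = 3 + \sqrt{130}$ ($P = 3 + \sqrt{148 + 2 \left(-9\right)} = 3 + \sqrt{148 - 18} = 3 + \sqrt{130} \approx 14.402$)
$P^{2} = \left(3 + \sqrt{130}\right)^{2}$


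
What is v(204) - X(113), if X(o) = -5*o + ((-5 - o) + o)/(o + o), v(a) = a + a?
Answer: 219903/226 ≈ 973.02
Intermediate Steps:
v(a) = 2*a
X(o) = -5*o - 5/(2*o) (X(o) = -5*o - 5*1/(2*o) = -5*o - 5/(2*o))
v(204) - X(113) = 2*204 - (-5*113 - 5/2/113) = 408 - (-565 - 5/2*1/113) = 408 - (-565 - 5/226) = 408 - 1*(-127695/226) = 408 + 127695/226 = 219903/226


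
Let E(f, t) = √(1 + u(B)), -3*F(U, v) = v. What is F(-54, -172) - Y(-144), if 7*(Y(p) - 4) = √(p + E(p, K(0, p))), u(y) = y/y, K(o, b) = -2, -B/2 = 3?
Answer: 160/3 - √(-144 + √2)/7 ≈ 53.333 - 1.7058*I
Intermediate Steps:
B = -6 (B = -2*3 = -6)
F(U, v) = -v/3
u(y) = 1
E(f, t) = √2 (E(f, t) = √(1 + 1) = √2)
Y(p) = 4 + √(p + √2)/7
F(-54, -172) - Y(-144) = -⅓*(-172) - (4 + √(-144 + √2)/7) = 172/3 + (-4 - √(-144 + √2)/7) = 160/3 - √(-144 + √2)/7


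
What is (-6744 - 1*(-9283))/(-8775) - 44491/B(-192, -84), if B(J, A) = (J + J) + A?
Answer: 3326669/35100 ≈ 94.777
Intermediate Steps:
B(J, A) = A + 2*J (B(J, A) = 2*J + A = A + 2*J)
(-6744 - 1*(-9283))/(-8775) - 44491/B(-192, -84) = (-6744 - 1*(-9283))/(-8775) - 44491/(-84 + 2*(-192)) = (-6744 + 9283)*(-1/8775) - 44491/(-84 - 384) = 2539*(-1/8775) - 44491/(-468) = -2539/8775 - 44491*(-1/468) = -2539/8775 + 44491/468 = 3326669/35100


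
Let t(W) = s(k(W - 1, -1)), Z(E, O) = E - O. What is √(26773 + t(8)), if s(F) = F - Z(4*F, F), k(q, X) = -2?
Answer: √26777 ≈ 163.64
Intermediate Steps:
s(F) = -2*F (s(F) = F - (4*F - F) = F - 3*F = -2*F)
t(W) = 4 (t(W) = -2*(-2) = 4)
√(26773 + t(8)) = √(26773 + 4) = √26777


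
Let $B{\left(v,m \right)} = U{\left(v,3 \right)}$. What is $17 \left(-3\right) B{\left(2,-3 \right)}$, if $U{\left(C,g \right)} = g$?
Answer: $-153$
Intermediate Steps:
$B{\left(v,m \right)} = 3$
$17 \left(-3\right) B{\left(2,-3 \right)} = 17 \left(-3\right) 3 = \left(-51\right) 3 = -153$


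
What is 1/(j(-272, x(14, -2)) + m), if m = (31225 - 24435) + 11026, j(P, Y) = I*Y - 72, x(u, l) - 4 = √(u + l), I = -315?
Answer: 4121/67632889 + 315*√3/135265778 ≈ 6.4965e-5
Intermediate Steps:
x(u, l) = 4 + √(l + u) (x(u, l) = 4 + √(u + l) = 4 + √(l + u))
j(P, Y) = -72 - 315*Y (j(P, Y) = -315*Y - 72 = -72 - 315*Y)
m = 17816 (m = 6790 + 11026 = 17816)
1/(j(-272, x(14, -2)) + m) = 1/((-72 - 315*(4 + √(-2 + 14))) + 17816) = 1/((-72 - 315*(4 + √12)) + 17816) = 1/((-72 - 315*(4 + 2*√3)) + 17816) = 1/((-72 + (-1260 - 630*√3)) + 17816) = 1/((-1332 - 630*√3) + 17816) = 1/(16484 - 630*√3)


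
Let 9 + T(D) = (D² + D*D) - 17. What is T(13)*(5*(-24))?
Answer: -37440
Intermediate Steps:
T(D) = -26 + 2*D² (T(D) = -9 + ((D² + D*D) - 17) = -9 + ((D² + D²) - 17) = -9 + (2*D² - 17) = -9 + (-17 + 2*D²) = -26 + 2*D²)
T(13)*(5*(-24)) = (-26 + 2*13²)*(5*(-24)) = (-26 + 2*169)*(-120) = (-26 + 338)*(-120) = 312*(-120) = -37440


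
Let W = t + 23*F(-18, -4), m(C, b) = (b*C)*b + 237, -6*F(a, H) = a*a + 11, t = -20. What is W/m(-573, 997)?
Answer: 1565/683480304 ≈ 2.2898e-6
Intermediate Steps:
F(a, H) = -11/6 - a²/6 (F(a, H) = -(a*a + 11)/6 = -(a² + 11)/6 = -(11 + a²)/6 = -11/6 - a²/6)
m(C, b) = 237 + C*b² (m(C, b) = (C*b)*b + 237 = C*b² + 237 = 237 + C*b²)
W = -7825/6 (W = -20 + 23*(-11/6 - ⅙*(-18)²) = -20 + 23*(-11/6 - ⅙*324) = -20 + 23*(-11/6 - 54) = -20 + 23*(-335/6) = -20 - 7705/6 = -7825/6 ≈ -1304.2)
W/m(-573, 997) = -7825/(6*(237 - 573*997²)) = -7825/(6*(237 - 573*994009)) = -7825/(6*(237 - 569567157)) = -7825/6/(-569566920) = -7825/6*(-1/569566920) = 1565/683480304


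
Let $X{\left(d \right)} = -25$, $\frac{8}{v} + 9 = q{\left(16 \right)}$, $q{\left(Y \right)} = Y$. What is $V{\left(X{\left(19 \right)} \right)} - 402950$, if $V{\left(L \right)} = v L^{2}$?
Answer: $- \frac{2815650}{7} \approx -4.0224 \cdot 10^{5}$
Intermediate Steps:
$v = \frac{8}{7}$ ($v = \frac{8}{-9 + 16} = \frac{8}{7} \approx 1.1429$)
$V{\left(L \right)} = \frac{8 L^{2}}{7}$
$V{\left(X{\left(19 \right)} \right)} - 402950 = \frac{8 \left(-25\right)^{2}}{7} - 402950 = \frac{8}{7} \cdot 625 - 402950 = \frac{5000}{7} - 402950 = - \frac{2815650}{7}$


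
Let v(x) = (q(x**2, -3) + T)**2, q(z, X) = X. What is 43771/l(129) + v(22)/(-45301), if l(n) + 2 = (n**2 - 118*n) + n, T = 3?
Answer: 43771/1546 ≈ 28.312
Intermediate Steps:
v(x) = 0 (v(x) = (-3 + 3)**2 = 0**2 = 0)
l(n) = -2 + n**2 - 117*n (l(n) = -2 + ((n**2 - 118*n) + n) = -2 + (n**2 - 117*n) = -2 + n**2 - 117*n)
43771/l(129) + v(22)/(-45301) = 43771/(-2 + 129**2 - 117*129) + 0/(-45301) = 43771/(-2 + 16641 - 15093) + 0*(-1/45301) = 43771/1546 + 0 = 43771/1546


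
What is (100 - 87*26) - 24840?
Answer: -27002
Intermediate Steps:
(100 - 87*26) - 24840 = (100 - 2262) - 24840 = -2162 - 24840 = -27002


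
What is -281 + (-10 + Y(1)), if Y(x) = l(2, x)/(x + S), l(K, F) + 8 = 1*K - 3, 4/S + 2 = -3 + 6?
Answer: -1464/5 ≈ -292.80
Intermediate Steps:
S = 4 (S = 4/(-2 + (-3 + 6)) = 4/(-2 + 3) = 4/1 = 4*1 = 4)
l(K, F) = -11 + K (l(K, F) = -8 + (1*K - 3) = -8 + (K - 3) = -8 + (-3 + K) = -11 + K)
Y(x) = -9/(4 + x) (Y(x) = (-11 + 2)/(x + 4) = -9/(4 + x))
-281 + (-10 + Y(1)) = -281 + (-10 - 9/(4 + 1)) = -281 + (-10 - 9/5) = -281 - 59/5 = -1464/5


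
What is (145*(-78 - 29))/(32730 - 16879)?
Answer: -15515/15851 ≈ -0.97880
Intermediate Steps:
(145*(-78 - 29))/(32730 - 16879) = (145*(-107))/15851 = -15515*1/15851 = -15515/15851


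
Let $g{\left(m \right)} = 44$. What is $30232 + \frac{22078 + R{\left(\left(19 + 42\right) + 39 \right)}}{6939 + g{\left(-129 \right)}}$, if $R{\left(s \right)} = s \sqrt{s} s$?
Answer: $\frac{211232134}{6983} \approx 30249.0$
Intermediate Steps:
$R{\left(s \right)} = s^{\frac{5}{2}}$ ($R{\left(s \right)} = s^{\frac{3}{2}} s = s^{\frac{5}{2}}$)
$30232 + \frac{22078 + R{\left(\left(19 + 42\right) + 39 \right)}}{6939 + g{\left(-129 \right)}} = 30232 + \frac{22078 + \left(\left(19 + 42\right) + 39\right)^{\frac{5}{2}}}{6939 + 44} = 30232 + \frac{22078 + \left(61 + 39\right)^{\frac{5}{2}}}{6983} = 30232 + \left(22078 + 100^{\frac{5}{2}}\right) \frac{1}{6983} = 30232 + \left(22078 + 100000\right) \frac{1}{6983} = 30232 + 122078 \cdot \frac{1}{6983} = 30232 + \frac{122078}{6983} = \frac{211232134}{6983}$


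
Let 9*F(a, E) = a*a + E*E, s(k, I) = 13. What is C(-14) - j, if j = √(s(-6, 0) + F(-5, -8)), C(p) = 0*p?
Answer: -√206/3 ≈ -4.7842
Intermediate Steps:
F(a, E) = E²/9 + a²/9 (F(a, E) = (a*a + E*E)/9 = (a² + E²)/9 = (E² + a²)/9 = E²/9 + a²/9)
C(p) = 0
j = √206/3 (j = √(13 + ((⅑)*(-8)² + (⅑)*(-5)²)) = √(13 + ((⅑)*64 + (⅑)*25)) = √(13 + (64/9 + 25/9)) = √(13 + 89/9) = √(206/9) = √206/3 ≈ 4.7842)
C(-14) - j = 0 - √206/3 = -√206/3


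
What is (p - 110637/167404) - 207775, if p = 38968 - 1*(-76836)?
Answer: -15396423921/167404 ≈ -91972.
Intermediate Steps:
p = 115804 (p = 38968 + 76836 = 115804)
(p - 110637/167404) - 207775 = (115804 - 110637/167404) - 207775 = 19385942179/167404 - 207775 = -15396423921/167404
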